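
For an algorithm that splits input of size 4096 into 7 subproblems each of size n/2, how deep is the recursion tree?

For divide and conquer with division factor 2:

Problem sizes at each level:
Level 0: 4096
Level 1: 2048
Level 2: 1024
Level 3: 512
Level 4: 256
Level 5: 128
Level 6: 64
Level 7: 32
Level 8: 16
Level 9: 8
Level 10: 4
Level 11: 2
Level 12: 1

The root is level 0 and the size-1 base case is level 12 (the tree spans levels 0 through 12, i.e. 13 levels counting the root), so the depth is the number of divisions: log_2(4096) = 12

The recursion tree depth is log_2(4096) = 12. At each level, the problem size is divided by 2, so it takes 12 divisions to reduce to a base case of size 1. The algorithm makes 7 recursive calls at each level.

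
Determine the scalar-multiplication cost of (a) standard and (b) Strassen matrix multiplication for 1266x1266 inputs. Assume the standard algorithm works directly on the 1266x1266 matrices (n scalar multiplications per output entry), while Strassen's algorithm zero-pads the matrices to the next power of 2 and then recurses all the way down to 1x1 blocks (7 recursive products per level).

Matrix multiplication for 1266x1266 matrices:

Strassen's algorithm requires power-of-2 dimensions. Pad 1266x1266 to 2048x2048 (next power of 2).

Standard algorithm: 1266^3 = 2029089096 multiplications
Strassen's algorithm: 7^(log2(2048)) = 7^11 = 1977326743 multiplications
Savings: 2029089096 - 1977326743 = 51762353 multiplications

Standard: 2029089096 multiplications (1266^3). Strassen: 1977326743 multiplications (7^11, after padding to 2048x2048). Strassen reduces 8 recursive multiplications to 7 at each level.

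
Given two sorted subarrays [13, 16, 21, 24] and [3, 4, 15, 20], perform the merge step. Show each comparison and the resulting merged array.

Merging process:

Compare 13 vs 3: take 3 from right. Merged: [3]
Compare 13 vs 4: take 4 from right. Merged: [3, 4]
Compare 13 vs 15: take 13 from left. Merged: [3, 4, 13]
Compare 16 vs 15: take 15 from right. Merged: [3, 4, 13, 15]
Compare 16 vs 20: take 16 from left. Merged: [3, 4, 13, 15, 16]
Compare 21 vs 20: take 20 from right. Merged: [3, 4, 13, 15, 16, 20]
Append remaining from left: [21, 24]. Merged: [3, 4, 13, 15, 16, 20, 21, 24]

Final merged array: [3, 4, 13, 15, 16, 20, 21, 24]
Total comparisons: 6

The merged array is [3, 4, 13, 15, 16, 20, 21, 24], requiring 6 comparisons. The merge step runs in O(n) time where n is the total number of elements.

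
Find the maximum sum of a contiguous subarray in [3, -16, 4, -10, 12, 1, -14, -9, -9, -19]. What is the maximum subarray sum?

Using Kadane's algorithm on [3, -16, 4, -10, 12, 1, -14, -9, -9, -19]:

Scanning through the array:
Position 1 (value -16): max_ending_here = -13, max_so_far = 3
Position 2 (value 4): max_ending_here = 4, max_so_far = 4
Position 3 (value -10): max_ending_here = -6, max_so_far = 4
Position 4 (value 12): max_ending_here = 12, max_so_far = 12
Position 5 (value 1): max_ending_here = 13, max_so_far = 13
Position 6 (value -14): max_ending_here = -1, max_so_far = 13
Position 7 (value -9): max_ending_here = -9, max_so_far = 13
Position 8 (value -9): max_ending_here = -9, max_so_far = 13
Position 9 (value -19): max_ending_here = -19, max_so_far = 13

Maximum subarray: [12, 1]
Maximum sum: 13

The maximum subarray is [12, 1] with sum 13. This subarray runs from index 4 to index 5.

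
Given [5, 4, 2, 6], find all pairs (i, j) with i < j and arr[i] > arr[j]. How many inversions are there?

Finding inversions in [5, 4, 2, 6]:

(0, 1): arr[0]=5 > arr[1]=4
(0, 2): arr[0]=5 > arr[2]=2
(1, 2): arr[1]=4 > arr[2]=2

Total inversions: 3

The array has 3 inversion(s): (0,1), (0,2), (1,2). Each pair (i,j) satisfies i < j and arr[i] > arr[j].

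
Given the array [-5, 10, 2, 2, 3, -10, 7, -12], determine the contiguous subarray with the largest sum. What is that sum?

Using Kadane's algorithm on [-5, 10, 2, 2, 3, -10, 7, -12]:

Scanning through the array:
Position 1 (value 10): max_ending_here = 10, max_so_far = 10
Position 2 (value 2): max_ending_here = 12, max_so_far = 12
Position 3 (value 2): max_ending_here = 14, max_so_far = 14
Position 4 (value 3): max_ending_here = 17, max_so_far = 17
Position 5 (value -10): max_ending_here = 7, max_so_far = 17
Position 6 (value 7): max_ending_here = 14, max_so_far = 17
Position 7 (value -12): max_ending_here = 2, max_so_far = 17

Maximum subarray: [10, 2, 2, 3]
Maximum sum: 17

The maximum subarray is [10, 2, 2, 3] with sum 17. This subarray runs from index 1 to index 4.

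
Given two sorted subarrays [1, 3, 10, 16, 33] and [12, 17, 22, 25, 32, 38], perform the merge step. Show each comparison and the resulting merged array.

Merging process:

Compare 1 vs 12: take 1 from left. Merged: [1]
Compare 3 vs 12: take 3 from left. Merged: [1, 3]
Compare 10 vs 12: take 10 from left. Merged: [1, 3, 10]
Compare 16 vs 12: take 12 from right. Merged: [1, 3, 10, 12]
Compare 16 vs 17: take 16 from left. Merged: [1, 3, 10, 12, 16]
Compare 33 vs 17: take 17 from right. Merged: [1, 3, 10, 12, 16, 17]
Compare 33 vs 22: take 22 from right. Merged: [1, 3, 10, 12, 16, 17, 22]
Compare 33 vs 25: take 25 from right. Merged: [1, 3, 10, 12, 16, 17, 22, 25]
Compare 33 vs 32: take 32 from right. Merged: [1, 3, 10, 12, 16, 17, 22, 25, 32]
Compare 33 vs 38: take 33 from left. Merged: [1, 3, 10, 12, 16, 17, 22, 25, 32, 33]
Append remaining from right: [38]. Merged: [1, 3, 10, 12, 16, 17, 22, 25, 32, 33, 38]

Final merged array: [1, 3, 10, 12, 16, 17, 22, 25, 32, 33, 38]
Total comparisons: 10

The merged array is [1, 3, 10, 12, 16, 17, 22, 25, 32, 33, 38], requiring 10 comparisons. The merge step runs in O(n) time where n is the total number of elements.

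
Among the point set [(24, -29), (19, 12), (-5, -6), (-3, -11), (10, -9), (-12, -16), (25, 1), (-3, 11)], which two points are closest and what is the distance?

Computing all pairwise distances among 8 points:

d((24, -29), (19, 12)) = 41.3038
d((24, -29), (-5, -6)) = 37.0135
d((24, -29), (-3, -11)) = 32.45
d((24, -29), (10, -9)) = 24.4131
d((24, -29), (-12, -16)) = 38.2753
d((24, -29), (25, 1)) = 30.0167
d((24, -29), (-3, 11)) = 48.2597
d((19, 12), (-5, -6)) = 30.0
d((19, 12), (-3, -11)) = 31.8277
d((19, 12), (10, -9)) = 22.8473
d((19, 12), (-12, -16)) = 41.7732
d((19, 12), (25, 1)) = 12.53
d((19, 12), (-3, 11)) = 22.0227
d((-5, -6), (-3, -11)) = 5.3852 <-- minimum
d((-5, -6), (10, -9)) = 15.2971
d((-5, -6), (-12, -16)) = 12.2066
d((-5, -6), (25, 1)) = 30.8058
d((-5, -6), (-3, 11)) = 17.1172
d((-3, -11), (10, -9)) = 13.1529
d((-3, -11), (-12, -16)) = 10.2956
d((-3, -11), (25, 1)) = 30.4631
d((-3, -11), (-3, 11)) = 22.0
d((10, -9), (-12, -16)) = 23.0868
d((10, -9), (25, 1)) = 18.0278
d((10, -9), (-3, 11)) = 23.8537
d((-12, -16), (25, 1)) = 40.7185
d((-12, -16), (-3, 11)) = 28.4605
d((25, 1), (-3, 11)) = 29.7321

Closest pair: (-5, -6) and (-3, -11) with distance 5.3852

The closest pair is (-5, -6) and (-3, -11) with Euclidean distance 5.3852. For 8 points, brute-force pairwise comparison is shown above. For large n, the divide-and-conquer algorithm (sort by x, recurse on halves, check the dividing strip) achieves O(n log n).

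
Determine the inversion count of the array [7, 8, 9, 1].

Finding inversions in [7, 8, 9, 1]:

(0, 3): arr[0]=7 > arr[3]=1
(1, 3): arr[1]=8 > arr[3]=1
(2, 3): arr[2]=9 > arr[3]=1

Total inversions: 3

The array has 3 inversion(s): (0,3), (1,3), (2,3). Each pair (i,j) satisfies i < j and arr[i] > arr[j].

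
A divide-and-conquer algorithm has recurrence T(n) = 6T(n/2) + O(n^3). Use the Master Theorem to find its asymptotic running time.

Master Theorem for T(n) = 6T(n/2) + O(n^3):

a = 6, b = 2, c = 3
log_b(a) = log_2(6) = 2.5850

Case 3: c = 3 > log_2(6) = 2.5850
T(n) = O(n^3) = O(n^3)

For T(n) = 6T(n/2) + O(n^3): log_2(6) = 2.5850. This is Case 3 of the Master Theorem (c > log_b(a), work dominated by root), giving O(n^3).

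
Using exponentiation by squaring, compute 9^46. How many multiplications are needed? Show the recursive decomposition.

Computing 9^46 by squaring (build up from 9^1; each line after the first costs one multiplication):

9^1 = 9
9^2 = (9^1)^2 = 9^2 = 81
9^4 = (9^2)^2 = 81^2 = 6561
9^5 = 9 * 9^4 = 9 * 6561 = 59049
9^10 = (9^5)^2 = 59049^2 = 3486784401
9^11 = 9 * 9^10 = 9 * 3486784401 = 31381059609
9^22 = (9^11)^2 = 31381059609^2 = 984770902183611232881
9^23 = 9 * 9^22 = 9 * 984770902183611232881 = 8862938119652501095929
9^46 = (9^23)^2 = 8862938119652501095929^2 = 78551672112789411833022577315290546060373041

Result: 78551672112789411833022577315290546060373041
Multiplications needed: 8 (8 lines after 9^1)

9^46 = 78551672112789411833022577315290546060373041. Using exponentiation by squaring, this requires 8 multiplications. The key idea: if the exponent is even, square the half-power; if odd, multiply by the base once.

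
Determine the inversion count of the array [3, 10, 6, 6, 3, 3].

Finding inversions in [3, 10, 6, 6, 3, 3]:

(1, 2): arr[1]=10 > arr[2]=6
(1, 3): arr[1]=10 > arr[3]=6
(1, 4): arr[1]=10 > arr[4]=3
(1, 5): arr[1]=10 > arr[5]=3
(2, 4): arr[2]=6 > arr[4]=3
(2, 5): arr[2]=6 > arr[5]=3
(3, 4): arr[3]=6 > arr[4]=3
(3, 5): arr[3]=6 > arr[5]=3

Total inversions: 8

The array has 8 inversion(s): (1,2), (1,3), (1,4), (1,5), (2,4), (2,5), (3,4), (3,5). Each pair (i,j) satisfies i < j and arr[i] > arr[j].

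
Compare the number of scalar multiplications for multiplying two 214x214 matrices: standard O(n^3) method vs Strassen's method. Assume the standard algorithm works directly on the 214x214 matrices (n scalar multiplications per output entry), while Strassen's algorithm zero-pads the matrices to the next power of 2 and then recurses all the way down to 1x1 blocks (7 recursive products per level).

Matrix multiplication for 214x214 matrices:

Strassen's algorithm requires power-of-2 dimensions. Pad 214x214 to 256x256 (next power of 2).

Standard algorithm: 214^3 = 9800344 multiplications
Strassen's algorithm: 7^(log2(256)) = 7^8 = 5764801 multiplications
Savings: 9800344 - 5764801 = 4035543 multiplications

Standard: 9800344 multiplications (214^3). Strassen: 5764801 multiplications (7^8, after padding to 256x256). Strassen reduces 8 recursive multiplications to 7 at each level.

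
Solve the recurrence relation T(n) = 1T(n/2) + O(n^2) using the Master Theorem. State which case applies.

Master Theorem for T(n) = 1T(n/2) + O(n^2):

a = 1, b = 2, c = 2
log_b(a) = log_2(1) = 0.0000

Case 3: c = 2 > log_2(1) = 0.0000
T(n) = O(n^2) = O(n^2)

For T(n) = 1T(n/2) + O(n^2): log_2(1) = 0.0000. This is Case 3 of the Master Theorem (c > log_b(a), work dominated by root), giving O(n^2).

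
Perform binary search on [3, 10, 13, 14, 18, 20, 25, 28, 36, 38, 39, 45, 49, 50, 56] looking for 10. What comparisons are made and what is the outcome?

Binary search for 10 in [3, 10, 13, 14, 18, 20, 25, 28, 36, 38, 39, 45, 49, 50, 56]:

lo=0, hi=14, mid=7, arr[mid]=28 -> 28 > 10, search left half
lo=0, hi=6, mid=3, arr[mid]=14 -> 14 > 10, search left half
lo=0, hi=2, mid=1, arr[mid]=10 -> Found target at index 1!

Binary search finds 10 at index 1 after 3 comparisons. The search repeatedly halves the search space by comparing with the middle element.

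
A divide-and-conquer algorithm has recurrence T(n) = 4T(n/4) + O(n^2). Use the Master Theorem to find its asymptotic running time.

Master Theorem for T(n) = 4T(n/4) + O(n^2):

a = 4, b = 4, c = 2
log_b(a) = log_4(4) = 1.0000

Case 3: c = 2 > log_4(4) = 1.0000
T(n) = O(n^2) = O(n^2)

For T(n) = 4T(n/4) + O(n^2): log_4(4) = 1.0000. This is Case 3 of the Master Theorem (c > log_b(a), work dominated by root), giving O(n^2).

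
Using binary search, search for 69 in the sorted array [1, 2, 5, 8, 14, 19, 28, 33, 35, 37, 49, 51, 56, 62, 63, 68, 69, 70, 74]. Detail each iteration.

Binary search for 69 in [1, 2, 5, 8, 14, 19, 28, 33, 35, 37, 49, 51, 56, 62, 63, 68, 69, 70, 74]:

lo=0, hi=18, mid=9, arr[mid]=37 -> 37 < 69, search right half
lo=10, hi=18, mid=14, arr[mid]=63 -> 63 < 69, search right half
lo=15, hi=18, mid=16, arr[mid]=69 -> Found target at index 16!

Binary search finds 69 at index 16 after 3 comparisons. The search repeatedly halves the search space by comparing with the middle element.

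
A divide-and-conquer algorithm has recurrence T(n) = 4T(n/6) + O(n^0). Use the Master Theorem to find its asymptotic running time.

Master Theorem for T(n) = 4T(n/6) + O(n^0):

a = 4, b = 6, c = 0
log_b(a) = log_6(4) = 0.7737

Case 1: c = 0 < log_6(4) = 0.7737
T(n) = O(n^(log_6 4))

For T(n) = 4T(n/6) + O(n^0): log_6(4) = 0.7737. This is Case 1 of the Master Theorem (c < log_b(a), work dominated by leaves), giving O(n^(log_6 4)).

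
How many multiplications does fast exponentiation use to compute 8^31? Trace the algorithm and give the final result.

Computing 8^31 by squaring (build up from 8^1; each line after the first costs one multiplication):

8^1 = 8
8^2 = (8^1)^2 = 8^2 = 64
8^3 = 8 * 8^2 = 8 * 64 = 512
8^6 = (8^3)^2 = 512^2 = 262144
8^7 = 8 * 8^6 = 8 * 262144 = 2097152
8^14 = (8^7)^2 = 2097152^2 = 4398046511104
8^15 = 8 * 8^14 = 8 * 4398046511104 = 35184372088832
8^30 = (8^15)^2 = 35184372088832^2 = 1237940039285380274899124224
8^31 = 8 * 8^30 = 8 * 1237940039285380274899124224 = 9903520314283042199192993792

Result: 9903520314283042199192993792
Multiplications needed: 8 (8 lines after 8^1)

8^31 = 9903520314283042199192993792. Using exponentiation by squaring, this requires 8 multiplications. The key idea: if the exponent is even, square the half-power; if odd, multiply by the base once.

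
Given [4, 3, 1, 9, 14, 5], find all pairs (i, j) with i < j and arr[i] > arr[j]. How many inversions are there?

Finding inversions in [4, 3, 1, 9, 14, 5]:

(0, 1): arr[0]=4 > arr[1]=3
(0, 2): arr[0]=4 > arr[2]=1
(1, 2): arr[1]=3 > arr[2]=1
(3, 5): arr[3]=9 > arr[5]=5
(4, 5): arr[4]=14 > arr[5]=5

Total inversions: 5

The array has 5 inversion(s): (0,1), (0,2), (1,2), (3,5), (4,5). Each pair (i,j) satisfies i < j and arr[i] > arr[j].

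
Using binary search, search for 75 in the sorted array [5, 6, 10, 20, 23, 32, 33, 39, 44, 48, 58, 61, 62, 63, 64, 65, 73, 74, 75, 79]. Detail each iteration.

Binary search for 75 in [5, 6, 10, 20, 23, 32, 33, 39, 44, 48, 58, 61, 62, 63, 64, 65, 73, 74, 75, 79]:

lo=0, hi=19, mid=9, arr[mid]=48 -> 48 < 75, search right half
lo=10, hi=19, mid=14, arr[mid]=64 -> 64 < 75, search right half
lo=15, hi=19, mid=17, arr[mid]=74 -> 74 < 75, search right half
lo=18, hi=19, mid=18, arr[mid]=75 -> Found target at index 18!

Binary search finds 75 at index 18 after 4 comparisons. The search repeatedly halves the search space by comparing with the middle element.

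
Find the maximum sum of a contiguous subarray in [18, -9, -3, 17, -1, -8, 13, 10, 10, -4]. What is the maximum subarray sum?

Using Kadane's algorithm on [18, -9, -3, 17, -1, -8, 13, 10, 10, -4]:

Scanning through the array:
Position 1 (value -9): max_ending_here = 9, max_so_far = 18
Position 2 (value -3): max_ending_here = 6, max_so_far = 18
Position 3 (value 17): max_ending_here = 23, max_so_far = 23
Position 4 (value -1): max_ending_here = 22, max_so_far = 23
Position 5 (value -8): max_ending_here = 14, max_so_far = 23
Position 6 (value 13): max_ending_here = 27, max_so_far = 27
Position 7 (value 10): max_ending_here = 37, max_so_far = 37
Position 8 (value 10): max_ending_here = 47, max_so_far = 47
Position 9 (value -4): max_ending_here = 43, max_so_far = 47

Maximum subarray: [18, -9, -3, 17, -1, -8, 13, 10, 10]
Maximum sum: 47

The maximum subarray is [18, -9, -3, 17, -1, -8, 13, 10, 10] with sum 47. This subarray runs from index 0 to index 8.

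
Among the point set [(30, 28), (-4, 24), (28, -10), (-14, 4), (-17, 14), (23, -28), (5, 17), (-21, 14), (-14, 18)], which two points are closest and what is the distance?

Computing all pairwise distances among 9 points:

d((30, 28), (-4, 24)) = 34.2345
d((30, 28), (28, -10)) = 38.0526
d((30, 28), (-14, 4)) = 50.1199
d((30, 28), (-17, 14)) = 49.0408
d((30, 28), (23, -28)) = 56.4358
d((30, 28), (5, 17)) = 27.313
d((30, 28), (-21, 14)) = 52.8867
d((30, 28), (-14, 18)) = 45.1221
d((-4, 24), (28, -10)) = 46.6905
d((-4, 24), (-14, 4)) = 22.3607
d((-4, 24), (-17, 14)) = 16.4012
d((-4, 24), (23, -28)) = 58.5918
d((-4, 24), (5, 17)) = 11.4018
d((-4, 24), (-21, 14)) = 19.7231
d((-4, 24), (-14, 18)) = 11.6619
d((28, -10), (-14, 4)) = 44.2719
d((28, -10), (-17, 14)) = 51.0
d((28, -10), (23, -28)) = 18.6815
d((28, -10), (5, 17)) = 35.4683
d((28, -10), (-21, 14)) = 54.5619
d((28, -10), (-14, 18)) = 50.4777
d((-14, 4), (-17, 14)) = 10.4403
d((-14, 4), (23, -28)) = 48.9183
d((-14, 4), (5, 17)) = 23.0217
d((-14, 4), (-21, 14)) = 12.2066
d((-14, 4), (-14, 18)) = 14.0
d((-17, 14), (23, -28)) = 58.0
d((-17, 14), (5, 17)) = 22.2036
d((-17, 14), (-21, 14)) = 4.0 <-- minimum
d((-17, 14), (-14, 18)) = 5.0
d((23, -28), (5, 17)) = 48.4665
d((23, -28), (-21, 14)) = 60.8276
d((23, -28), (-14, 18)) = 59.0339
d((5, 17), (-21, 14)) = 26.1725
d((5, 17), (-14, 18)) = 19.0263
d((-21, 14), (-14, 18)) = 8.0623

Closest pair: (-17, 14) and (-21, 14) with distance 4.0

The closest pair is (-17, 14) and (-21, 14) with Euclidean distance 4.0. For 9 points, brute-force pairwise comparison is shown above. For large n, the divide-and-conquer algorithm (sort by x, recurse on halves, check the dividing strip) achieves O(n log n).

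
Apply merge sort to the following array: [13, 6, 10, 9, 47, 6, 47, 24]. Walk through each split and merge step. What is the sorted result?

Merge sort trace:

Split: [13, 6, 10, 9, 47, 6, 47, 24] -> [13, 6, 10, 9] and [47, 6, 47, 24]
  Split: [13, 6, 10, 9] -> [13, 6] and [10, 9]
    Split: [13, 6] -> [13] and [6]
    Merge: [13] + [6] -> [6, 13]
    Split: [10, 9] -> [10] and [9]
    Merge: [10] + [9] -> [9, 10]
  Merge: [6, 13] + [9, 10] -> [6, 9, 10, 13]
  Split: [47, 6, 47, 24] -> [47, 6] and [47, 24]
    Split: [47, 6] -> [47] and [6]
    Merge: [47] + [6] -> [6, 47]
    Split: [47, 24] -> [47] and [24]
    Merge: [47] + [24] -> [24, 47]
  Merge: [6, 47] + [24, 47] -> [6, 24, 47, 47]
Merge: [6, 9, 10, 13] + [6, 24, 47, 47] -> [6, 6, 9, 10, 13, 24, 47, 47]

Final sorted array: [6, 6, 9, 10, 13, 24, 47, 47]

The merge sort proceeds by recursively splitting the array and merging sorted halves.
After all merges, the sorted array is [6, 6, 9, 10, 13, 24, 47, 47].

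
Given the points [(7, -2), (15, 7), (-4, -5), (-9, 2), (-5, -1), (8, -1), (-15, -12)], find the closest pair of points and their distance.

Computing all pairwise distances among 7 points:

d((7, -2), (15, 7)) = 12.0416
d((7, -2), (-4, -5)) = 11.4018
d((7, -2), (-9, 2)) = 16.4924
d((7, -2), (-5, -1)) = 12.0416
d((7, -2), (8, -1)) = 1.4142 <-- minimum
d((7, -2), (-15, -12)) = 24.1661
d((15, 7), (-4, -5)) = 22.4722
d((15, 7), (-9, 2)) = 24.5153
d((15, 7), (-5, -1)) = 21.5407
d((15, 7), (8, -1)) = 10.6301
d((15, 7), (-15, -12)) = 35.5106
d((-4, -5), (-9, 2)) = 8.6023
d((-4, -5), (-5, -1)) = 4.1231
d((-4, -5), (8, -1)) = 12.6491
d((-4, -5), (-15, -12)) = 13.0384
d((-9, 2), (-5, -1)) = 5.0
d((-9, 2), (8, -1)) = 17.2627
d((-9, 2), (-15, -12)) = 15.2315
d((-5, -1), (8, -1)) = 13.0
d((-5, -1), (-15, -12)) = 14.8661
d((8, -1), (-15, -12)) = 25.4951

Closest pair: (7, -2) and (8, -1) with distance 1.4142

The closest pair is (7, -2) and (8, -1) with Euclidean distance 1.4142. For 7 points, brute-force pairwise comparison is shown above. For large n, the divide-and-conquer algorithm (sort by x, recurse on halves, check the dividing strip) achieves O(n log n).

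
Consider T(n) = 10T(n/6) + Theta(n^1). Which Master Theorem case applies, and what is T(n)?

Master Theorem for T(n) = 10T(n/6) + O(n^1):

a = 10, b = 6, c = 1
log_b(a) = log_6(10) = 1.2851

Case 1: c = 1 < log_6(10) = 1.2851
T(n) = O(n^(log_6 10))

For T(n) = 10T(n/6) + O(n^1): log_6(10) = 1.2851. This is Case 1 of the Master Theorem (c < log_b(a), work dominated by leaves), giving O(n^(log_6 10)).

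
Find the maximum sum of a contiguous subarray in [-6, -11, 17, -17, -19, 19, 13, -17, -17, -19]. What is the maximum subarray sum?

Using Kadane's algorithm on [-6, -11, 17, -17, -19, 19, 13, -17, -17, -19]:

Scanning through the array:
Position 1 (value -11): max_ending_here = -11, max_so_far = -6
Position 2 (value 17): max_ending_here = 17, max_so_far = 17
Position 3 (value -17): max_ending_here = 0, max_so_far = 17
Position 4 (value -19): max_ending_here = -19, max_so_far = 17
Position 5 (value 19): max_ending_here = 19, max_so_far = 19
Position 6 (value 13): max_ending_here = 32, max_so_far = 32
Position 7 (value -17): max_ending_here = 15, max_so_far = 32
Position 8 (value -17): max_ending_here = -2, max_so_far = 32
Position 9 (value -19): max_ending_here = -19, max_so_far = 32

Maximum subarray: [19, 13]
Maximum sum: 32

The maximum subarray is [19, 13] with sum 32. This subarray runs from index 5 to index 6.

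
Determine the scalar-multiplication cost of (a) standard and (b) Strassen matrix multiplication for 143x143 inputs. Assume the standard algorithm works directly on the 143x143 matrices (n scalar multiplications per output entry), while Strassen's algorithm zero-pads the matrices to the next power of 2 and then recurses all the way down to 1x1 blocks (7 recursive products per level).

Matrix multiplication for 143x143 matrices:

Strassen's algorithm requires power-of-2 dimensions. Pad 143x143 to 256x256 (next power of 2).

Standard algorithm: 143^3 = 2924207 multiplications
Strassen's algorithm: 7^(log2(256)) = 7^8 = 5764801 multiplications
Difference: 2924207 - 5764801 = -2840594 (Strassen uses MORE here due to padding overhead — for small or just-over-power-of-2 n, padding can outweigh the per-level savings)

Standard: 2924207 multiplications (143^3). Strassen: 5764801 multiplications (7^8, after padding to 256x256). Strassen reduces 8 recursive multiplications to 7 at each level.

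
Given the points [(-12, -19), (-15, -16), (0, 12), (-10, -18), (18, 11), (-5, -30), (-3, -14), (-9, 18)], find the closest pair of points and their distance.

Computing all pairwise distances among 8 points:

d((-12, -19), (-15, -16)) = 4.2426
d((-12, -19), (0, 12)) = 33.2415
d((-12, -19), (-10, -18)) = 2.2361 <-- minimum
d((-12, -19), (18, 11)) = 42.4264
d((-12, -19), (-5, -30)) = 13.0384
d((-12, -19), (-3, -14)) = 10.2956
d((-12, -19), (-9, 18)) = 37.1214
d((-15, -16), (0, 12)) = 31.7648
d((-15, -16), (-10, -18)) = 5.3852
d((-15, -16), (18, 11)) = 42.638
d((-15, -16), (-5, -30)) = 17.2047
d((-15, -16), (-3, -14)) = 12.1655
d((-15, -16), (-9, 18)) = 34.5254
d((0, 12), (-10, -18)) = 31.6228
d((0, 12), (18, 11)) = 18.0278
d((0, 12), (-5, -30)) = 42.2966
d((0, 12), (-3, -14)) = 26.1725
d((0, 12), (-9, 18)) = 10.8167
d((-10, -18), (18, 11)) = 40.3113
d((-10, -18), (-5, -30)) = 13.0
d((-10, -18), (-3, -14)) = 8.0623
d((-10, -18), (-9, 18)) = 36.0139
d((18, 11), (-5, -30)) = 47.0106
d((18, 11), (-3, -14)) = 32.6497
d((18, 11), (-9, 18)) = 27.8927
d((-5, -30), (-3, -14)) = 16.1245
d((-5, -30), (-9, 18)) = 48.1664
d((-3, -14), (-9, 18)) = 32.5576

Closest pair: (-12, -19) and (-10, -18) with distance 2.2361

The closest pair is (-12, -19) and (-10, -18) with Euclidean distance 2.2361. For 8 points, brute-force pairwise comparison is shown above. For large n, the divide-and-conquer algorithm (sort by x, recurse on halves, check the dividing strip) achieves O(n log n).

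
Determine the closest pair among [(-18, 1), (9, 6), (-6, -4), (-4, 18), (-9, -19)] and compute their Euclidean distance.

Computing all pairwise distances among 5 points:

d((-18, 1), (9, 6)) = 27.4591
d((-18, 1), (-6, -4)) = 13.0 <-- minimum
d((-18, 1), (-4, 18)) = 22.0227
d((-18, 1), (-9, -19)) = 21.9317
d((9, 6), (-6, -4)) = 18.0278
d((9, 6), (-4, 18)) = 17.6918
d((9, 6), (-9, -19)) = 30.8058
d((-6, -4), (-4, 18)) = 22.0907
d((-6, -4), (-9, -19)) = 15.2971
d((-4, 18), (-9, -19)) = 37.3363

Closest pair: (-18, 1) and (-6, -4) with distance 13.0

The closest pair is (-18, 1) and (-6, -4) with Euclidean distance 13.0. For 5 points, brute-force pairwise comparison is shown above. For large n, the divide-and-conquer algorithm (sort by x, recurse on halves, check the dividing strip) achieves O(n log n).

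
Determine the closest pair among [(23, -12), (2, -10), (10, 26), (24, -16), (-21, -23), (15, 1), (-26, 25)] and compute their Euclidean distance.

Computing all pairwise distances among 7 points:

d((23, -12), (2, -10)) = 21.095
d((23, -12), (10, 26)) = 40.1622
d((23, -12), (24, -16)) = 4.1231 <-- minimum
d((23, -12), (-21, -23)) = 45.3542
d((23, -12), (15, 1)) = 15.2643
d((23, -12), (-26, 25)) = 61.4003
d((2, -10), (10, 26)) = 36.8782
d((2, -10), (24, -16)) = 22.8035
d((2, -10), (-21, -23)) = 26.4197
d((2, -10), (15, 1)) = 17.0294
d((2, -10), (-26, 25)) = 44.8219
d((10, 26), (24, -16)) = 44.2719
d((10, 26), (-21, -23)) = 57.9828
d((10, 26), (15, 1)) = 25.4951
d((10, 26), (-26, 25)) = 36.0139
d((24, -16), (-21, -23)) = 45.5412
d((24, -16), (15, 1)) = 19.2354
d((24, -16), (-26, 25)) = 64.6607
d((-21, -23), (15, 1)) = 43.2666
d((-21, -23), (-26, 25)) = 48.2597
d((15, 1), (-26, 25)) = 47.5079

Closest pair: (23, -12) and (24, -16) with distance 4.1231

The closest pair is (23, -12) and (24, -16) with Euclidean distance 4.1231. For 7 points, brute-force pairwise comparison is shown above. For large n, the divide-and-conquer algorithm (sort by x, recurse on halves, check the dividing strip) achieves O(n log n).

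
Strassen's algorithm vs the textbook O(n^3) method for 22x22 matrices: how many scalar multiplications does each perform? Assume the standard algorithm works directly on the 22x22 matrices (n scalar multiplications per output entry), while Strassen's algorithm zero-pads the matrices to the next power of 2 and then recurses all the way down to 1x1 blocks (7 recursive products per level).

Matrix multiplication for 22x22 matrices:

Strassen's algorithm requires power-of-2 dimensions. Pad 22x22 to 32x32 (next power of 2).

Standard algorithm: 22^3 = 10648 multiplications
Strassen's algorithm: 7^(log2(32)) = 7^5 = 16807 multiplications
Difference: 10648 - 16807 = -6159 (Strassen uses MORE here due to padding overhead — for small or just-over-power-of-2 n, padding can outweigh the per-level savings)

Standard: 10648 multiplications (22^3). Strassen: 16807 multiplications (7^5, after padding to 32x32). Strassen reduces 8 recursive multiplications to 7 at each level.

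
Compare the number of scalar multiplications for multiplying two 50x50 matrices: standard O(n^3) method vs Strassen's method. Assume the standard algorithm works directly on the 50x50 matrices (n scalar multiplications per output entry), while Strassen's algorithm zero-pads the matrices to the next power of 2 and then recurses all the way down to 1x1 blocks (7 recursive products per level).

Matrix multiplication for 50x50 matrices:

Strassen's algorithm requires power-of-2 dimensions. Pad 50x50 to 64x64 (next power of 2).

Standard algorithm: 50^3 = 125000 multiplications
Strassen's algorithm: 7^(log2(64)) = 7^6 = 117649 multiplications
Savings: 125000 - 117649 = 7351 multiplications

Standard: 125000 multiplications (50^3). Strassen: 117649 multiplications (7^6, after padding to 64x64). Strassen reduces 8 recursive multiplications to 7 at each level.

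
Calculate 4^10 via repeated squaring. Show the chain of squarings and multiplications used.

Computing 4^10 by squaring (build up from 4^1; each line after the first costs one multiplication):

4^1 = 4
4^2 = (4^1)^2 = 4^2 = 16
4^4 = (4^2)^2 = 16^2 = 256
4^5 = 4 * 4^4 = 4 * 256 = 1024
4^10 = (4^5)^2 = 1024^2 = 1048576

Result: 1048576
Multiplications needed: 4 (4 lines after 4^1)

4^10 = 1048576. Using exponentiation by squaring, this requires 4 multiplications. The key idea: if the exponent is even, square the half-power; if odd, multiply by the base once.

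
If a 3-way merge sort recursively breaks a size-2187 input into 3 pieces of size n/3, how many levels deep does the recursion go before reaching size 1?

For divide and conquer with division factor 3:

Problem sizes at each level:
Level 0: 2187
Level 1: 729
Level 2: 243
Level 3: 81
Level 4: 27
Level 5: 9
Level 6: 3
Level 7: 1

The root is level 0 and the size-1 base case is level 7 (the tree spans levels 0 through 7, i.e. 8 levels counting the root), so the depth is the number of divisions: log_3(2187) = 7

The recursion tree depth is log_3(2187) = 7. At each level, the problem size is divided by 3, so it takes 7 divisions to reduce to a base case of size 1. The algorithm makes 3 recursive calls at each level.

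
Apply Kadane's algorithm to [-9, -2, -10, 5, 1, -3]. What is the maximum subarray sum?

Using Kadane's algorithm on [-9, -2, -10, 5, 1, -3]:

Scanning through the array:
Position 1 (value -2): max_ending_here = -2, max_so_far = -2
Position 2 (value -10): max_ending_here = -10, max_so_far = -2
Position 3 (value 5): max_ending_here = 5, max_so_far = 5
Position 4 (value 1): max_ending_here = 6, max_so_far = 6
Position 5 (value -3): max_ending_here = 3, max_so_far = 6

Maximum subarray: [5, 1]
Maximum sum: 6

The maximum subarray is [5, 1] with sum 6. This subarray runs from index 3 to index 4.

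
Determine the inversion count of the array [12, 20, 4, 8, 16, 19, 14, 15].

Finding inversions in [12, 20, 4, 8, 16, 19, 14, 15]:

(0, 2): arr[0]=12 > arr[2]=4
(0, 3): arr[0]=12 > arr[3]=8
(1, 2): arr[1]=20 > arr[2]=4
(1, 3): arr[1]=20 > arr[3]=8
(1, 4): arr[1]=20 > arr[4]=16
(1, 5): arr[1]=20 > arr[5]=19
(1, 6): arr[1]=20 > arr[6]=14
(1, 7): arr[1]=20 > arr[7]=15
(4, 6): arr[4]=16 > arr[6]=14
(4, 7): arr[4]=16 > arr[7]=15
(5, 6): arr[5]=19 > arr[6]=14
(5, 7): arr[5]=19 > arr[7]=15

Total inversions: 12

The array has 12 inversion(s): (0,2), (0,3), (1,2), (1,3), (1,4), (1,5), (1,6), (1,7), (4,6), (4,7), (5,6), (5,7). Each pair (i,j) satisfies i < j and arr[i] > arr[j].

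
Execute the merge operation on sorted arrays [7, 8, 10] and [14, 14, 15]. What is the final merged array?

Merging process:

Compare 7 vs 14: take 7 from left. Merged: [7]
Compare 8 vs 14: take 8 from left. Merged: [7, 8]
Compare 10 vs 14: take 10 from left. Merged: [7, 8, 10]
Append remaining from right: [14, 14, 15]. Merged: [7, 8, 10, 14, 14, 15]

Final merged array: [7, 8, 10, 14, 14, 15]
Total comparisons: 3

The merged array is [7, 8, 10, 14, 14, 15], requiring 3 comparisons. The merge step runs in O(n) time where n is the total number of elements.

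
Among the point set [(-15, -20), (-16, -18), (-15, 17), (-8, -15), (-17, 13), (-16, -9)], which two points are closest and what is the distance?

Computing all pairwise distances among 6 points:

d((-15, -20), (-16, -18)) = 2.2361 <-- minimum
d((-15, -20), (-15, 17)) = 37.0
d((-15, -20), (-8, -15)) = 8.6023
d((-15, -20), (-17, 13)) = 33.0606
d((-15, -20), (-16, -9)) = 11.0454
d((-16, -18), (-15, 17)) = 35.0143
d((-16, -18), (-8, -15)) = 8.544
d((-16, -18), (-17, 13)) = 31.0161
d((-16, -18), (-16, -9)) = 9.0
d((-15, 17), (-8, -15)) = 32.7567
d((-15, 17), (-17, 13)) = 4.4721
d((-15, 17), (-16, -9)) = 26.0192
d((-8, -15), (-17, 13)) = 29.4109
d((-8, -15), (-16, -9)) = 10.0
d((-17, 13), (-16, -9)) = 22.0227

Closest pair: (-15, -20) and (-16, -18) with distance 2.2361

The closest pair is (-15, -20) and (-16, -18) with Euclidean distance 2.2361. For 6 points, brute-force pairwise comparison is shown above. For large n, the divide-and-conquer algorithm (sort by x, recurse on halves, check the dividing strip) achieves O(n log n).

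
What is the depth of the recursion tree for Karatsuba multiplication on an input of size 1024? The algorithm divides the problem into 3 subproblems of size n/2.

For divide and conquer with division factor 2:

Problem sizes at each level:
Level 0: 1024
Level 1: 512
Level 2: 256
Level 3: 128
Level 4: 64
Level 5: 32
Level 6: 16
Level 7: 8
Level 8: 4
Level 9: 2
Level 10: 1

The root is level 0 and the size-1 base case is level 10 (the tree spans levels 0 through 10, i.e. 11 levels counting the root), so the depth is the number of divisions: log_2(1024) = 10

The recursion tree depth is log_2(1024) = 10. At each level, the problem size is divided by 2, so it takes 10 divisions to reduce to a base case of size 1. The algorithm makes 3 recursive calls at each level.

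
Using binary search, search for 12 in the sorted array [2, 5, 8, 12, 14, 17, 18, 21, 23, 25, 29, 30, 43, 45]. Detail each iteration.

Binary search for 12 in [2, 5, 8, 12, 14, 17, 18, 21, 23, 25, 29, 30, 43, 45]:

lo=0, hi=13, mid=6, arr[mid]=18 -> 18 > 12, search left half
lo=0, hi=5, mid=2, arr[mid]=8 -> 8 < 12, search right half
lo=3, hi=5, mid=4, arr[mid]=14 -> 14 > 12, search left half
lo=3, hi=3, mid=3, arr[mid]=12 -> Found target at index 3!

Binary search finds 12 at index 3 after 4 comparisons. The search repeatedly halves the search space by comparing with the middle element.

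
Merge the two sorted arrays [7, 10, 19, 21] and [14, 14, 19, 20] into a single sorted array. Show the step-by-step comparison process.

Merging process:

Compare 7 vs 14: take 7 from left. Merged: [7]
Compare 10 vs 14: take 10 from left. Merged: [7, 10]
Compare 19 vs 14: take 14 from right. Merged: [7, 10, 14]
Compare 19 vs 14: take 14 from right. Merged: [7, 10, 14, 14]
Compare 19 vs 19: take 19 from left. Merged: [7, 10, 14, 14, 19]
Compare 21 vs 19: take 19 from right. Merged: [7, 10, 14, 14, 19, 19]
Compare 21 vs 20: take 20 from right. Merged: [7, 10, 14, 14, 19, 19, 20]
Append remaining from left: [21]. Merged: [7, 10, 14, 14, 19, 19, 20, 21]

Final merged array: [7, 10, 14, 14, 19, 19, 20, 21]
Total comparisons: 7

The merged array is [7, 10, 14, 14, 19, 19, 20, 21], requiring 7 comparisons. The merge step runs in O(n) time where n is the total number of elements.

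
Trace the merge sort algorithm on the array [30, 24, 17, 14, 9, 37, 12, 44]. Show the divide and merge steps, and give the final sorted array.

Merge sort trace:

Split: [30, 24, 17, 14, 9, 37, 12, 44] -> [30, 24, 17, 14] and [9, 37, 12, 44]
  Split: [30, 24, 17, 14] -> [30, 24] and [17, 14]
    Split: [30, 24] -> [30] and [24]
    Merge: [30] + [24] -> [24, 30]
    Split: [17, 14] -> [17] and [14]
    Merge: [17] + [14] -> [14, 17]
  Merge: [24, 30] + [14, 17] -> [14, 17, 24, 30]
  Split: [9, 37, 12, 44] -> [9, 37] and [12, 44]
    Split: [9, 37] -> [9] and [37]
    Merge: [9] + [37] -> [9, 37]
    Split: [12, 44] -> [12] and [44]
    Merge: [12] + [44] -> [12, 44]
  Merge: [9, 37] + [12, 44] -> [9, 12, 37, 44]
Merge: [14, 17, 24, 30] + [9, 12, 37, 44] -> [9, 12, 14, 17, 24, 30, 37, 44]

Final sorted array: [9, 12, 14, 17, 24, 30, 37, 44]

The merge sort proceeds by recursively splitting the array and merging sorted halves.
After all merges, the sorted array is [9, 12, 14, 17, 24, 30, 37, 44].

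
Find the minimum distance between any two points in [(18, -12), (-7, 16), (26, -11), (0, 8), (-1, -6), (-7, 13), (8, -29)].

Computing all pairwise distances among 7 points:

d((18, -12), (-7, 16)) = 37.5366
d((18, -12), (26, -11)) = 8.0623
d((18, -12), (0, 8)) = 26.9072
d((18, -12), (-1, -6)) = 19.9249
d((18, -12), (-7, 13)) = 35.3553
d((18, -12), (8, -29)) = 19.7231
d((-7, 16), (26, -11)) = 42.638
d((-7, 16), (0, 8)) = 10.6301
d((-7, 16), (-1, -6)) = 22.8035
d((-7, 16), (-7, 13)) = 3.0 <-- minimum
d((-7, 16), (8, -29)) = 47.4342
d((26, -11), (0, 8)) = 32.2025
d((26, -11), (-1, -6)) = 27.4591
d((26, -11), (-7, 13)) = 40.8044
d((26, -11), (8, -29)) = 25.4558
d((0, 8), (-1, -6)) = 14.0357
d((0, 8), (-7, 13)) = 8.6023
d((0, 8), (8, -29)) = 37.855
d((-1, -6), (-7, 13)) = 19.9249
d((-1, -6), (8, -29)) = 24.6982
d((-7, 13), (8, -29)) = 44.5982

Closest pair: (-7, 16) and (-7, 13) with distance 3.0

The closest pair is (-7, 16) and (-7, 13) with Euclidean distance 3.0. For 7 points, brute-force pairwise comparison is shown above. For large n, the divide-and-conquer algorithm (sort by x, recurse on halves, check the dividing strip) achieves O(n log n).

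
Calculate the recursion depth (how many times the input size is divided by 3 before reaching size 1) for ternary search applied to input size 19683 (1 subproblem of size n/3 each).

For divide and conquer with division factor 3:

Problem sizes at each level:
Level 0: 19683
Level 1: 6561
Level 2: 2187
Level 3: 729
Level 4: 243
Level 5: 81
Level 6: 27
Level 7: 9
Level 8: 3
Level 9: 1

The root is level 0 and the size-1 base case is level 9 (the tree spans levels 0 through 9, i.e. 10 levels counting the root), so the depth is the number of divisions: log_3(19683) = 9

The recursion tree depth is log_3(19683) = 9. At each level, the problem size is divided by 3, so it takes 9 divisions to reduce to a base case of size 1. The algorithm makes 1 recursive call at each level.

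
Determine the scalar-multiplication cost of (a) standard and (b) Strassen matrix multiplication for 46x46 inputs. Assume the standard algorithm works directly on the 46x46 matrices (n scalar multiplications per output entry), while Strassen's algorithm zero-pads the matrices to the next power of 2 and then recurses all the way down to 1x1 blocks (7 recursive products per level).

Matrix multiplication for 46x46 matrices:

Strassen's algorithm requires power-of-2 dimensions. Pad 46x46 to 64x64 (next power of 2).

Standard algorithm: 46^3 = 97336 multiplications
Strassen's algorithm: 7^(log2(64)) = 7^6 = 117649 multiplications
Difference: 97336 - 117649 = -20313 (Strassen uses MORE here due to padding overhead — for small or just-over-power-of-2 n, padding can outweigh the per-level savings)

Standard: 97336 multiplications (46^3). Strassen: 117649 multiplications (7^6, after padding to 64x64). Strassen reduces 8 recursive multiplications to 7 at each level.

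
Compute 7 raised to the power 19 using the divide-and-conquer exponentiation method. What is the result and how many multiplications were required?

Computing 7^19 by squaring (build up from 7^1; each line after the first costs one multiplication):

7^1 = 7
7^2 = (7^1)^2 = 7^2 = 49
7^4 = (7^2)^2 = 49^2 = 2401
7^8 = (7^4)^2 = 2401^2 = 5764801
7^9 = 7 * 7^8 = 7 * 5764801 = 40353607
7^18 = (7^9)^2 = 40353607^2 = 1628413597910449
7^19 = 7 * 7^18 = 7 * 1628413597910449 = 11398895185373143

Result: 11398895185373143
Multiplications needed: 6 (6 lines after 7^1)

7^19 = 11398895185373143. Using exponentiation by squaring, this requires 6 multiplications. The key idea: if the exponent is even, square the half-power; if odd, multiply by the base once.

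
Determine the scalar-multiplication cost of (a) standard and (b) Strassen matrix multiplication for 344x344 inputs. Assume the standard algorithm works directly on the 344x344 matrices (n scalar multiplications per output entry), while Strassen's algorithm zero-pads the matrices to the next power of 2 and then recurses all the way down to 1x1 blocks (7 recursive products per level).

Matrix multiplication for 344x344 matrices:

Strassen's algorithm requires power-of-2 dimensions. Pad 344x344 to 512x512 (next power of 2).

Standard algorithm: 344^3 = 40707584 multiplications
Strassen's algorithm: 7^(log2(512)) = 7^9 = 40353607 multiplications
Savings: 40707584 - 40353607 = 353977 multiplications

Standard: 40707584 multiplications (344^3). Strassen: 40353607 multiplications (7^9, after padding to 512x512). Strassen reduces 8 recursive multiplications to 7 at each level.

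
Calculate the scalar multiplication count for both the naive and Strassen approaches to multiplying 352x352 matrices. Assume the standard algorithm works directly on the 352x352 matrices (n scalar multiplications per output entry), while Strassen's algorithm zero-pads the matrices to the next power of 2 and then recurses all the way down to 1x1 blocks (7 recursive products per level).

Matrix multiplication for 352x352 matrices:

Strassen's algorithm requires power-of-2 dimensions. Pad 352x352 to 512x512 (next power of 2).

Standard algorithm: 352^3 = 43614208 multiplications
Strassen's algorithm: 7^(log2(512)) = 7^9 = 40353607 multiplications
Savings: 43614208 - 40353607 = 3260601 multiplications

Standard: 43614208 multiplications (352^3). Strassen: 40353607 multiplications (7^9, after padding to 512x512). Strassen reduces 8 recursive multiplications to 7 at each level.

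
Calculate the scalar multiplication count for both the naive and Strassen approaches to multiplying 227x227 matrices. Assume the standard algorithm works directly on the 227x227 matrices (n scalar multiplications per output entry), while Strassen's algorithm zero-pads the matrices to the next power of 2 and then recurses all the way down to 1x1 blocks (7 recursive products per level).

Matrix multiplication for 227x227 matrices:

Strassen's algorithm requires power-of-2 dimensions. Pad 227x227 to 256x256 (next power of 2).

Standard algorithm: 227^3 = 11697083 multiplications
Strassen's algorithm: 7^(log2(256)) = 7^8 = 5764801 multiplications
Savings: 11697083 - 5764801 = 5932282 multiplications

Standard: 11697083 multiplications (227^3). Strassen: 5764801 multiplications (7^8, after padding to 256x256). Strassen reduces 8 recursive multiplications to 7 at each level.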